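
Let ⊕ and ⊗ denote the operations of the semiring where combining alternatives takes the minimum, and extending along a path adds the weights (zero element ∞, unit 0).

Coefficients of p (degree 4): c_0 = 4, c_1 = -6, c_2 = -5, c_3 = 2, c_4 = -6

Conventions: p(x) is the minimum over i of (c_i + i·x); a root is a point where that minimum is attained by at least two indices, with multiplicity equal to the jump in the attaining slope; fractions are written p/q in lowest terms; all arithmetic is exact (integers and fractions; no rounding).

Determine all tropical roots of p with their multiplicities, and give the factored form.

hull edge (i=0, c=4) to (i=1, c=-6): slope -10, span 1
hull edge (i=1, c=-6) to (i=4, c=-6): slope 0, span 3
Factored form: p(x) = -6 ⊗ (x ⊕ 0) ⊗ (x ⊕ 0) ⊗ (x ⊕ 0) ⊗ (x ⊕ 10)
Answer: roots = 0 (mult 3), 10 (mult 1)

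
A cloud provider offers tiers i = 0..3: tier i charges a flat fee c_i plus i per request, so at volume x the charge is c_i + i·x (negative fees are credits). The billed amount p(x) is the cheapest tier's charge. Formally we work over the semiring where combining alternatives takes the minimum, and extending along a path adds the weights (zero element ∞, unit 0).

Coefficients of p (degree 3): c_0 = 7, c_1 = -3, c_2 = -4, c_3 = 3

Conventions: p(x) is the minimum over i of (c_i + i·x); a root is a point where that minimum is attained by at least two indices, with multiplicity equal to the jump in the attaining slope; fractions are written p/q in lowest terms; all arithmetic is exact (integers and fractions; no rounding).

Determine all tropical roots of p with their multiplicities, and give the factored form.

hull edge (i=0, c=7) to (i=1, c=-3): slope -10, span 1
hull edge (i=1, c=-3) to (i=2, c=-4): slope -1, span 1
hull edge (i=2, c=-4) to (i=3, c=3): slope 7, span 1
Factored form: p(x) = 3 ⊗ (x ⊕ (-7)) ⊗ (x ⊕ 1) ⊗ (x ⊕ 10)
Answer: roots = -7 (mult 1), 1 (mult 1), 10 (mult 1)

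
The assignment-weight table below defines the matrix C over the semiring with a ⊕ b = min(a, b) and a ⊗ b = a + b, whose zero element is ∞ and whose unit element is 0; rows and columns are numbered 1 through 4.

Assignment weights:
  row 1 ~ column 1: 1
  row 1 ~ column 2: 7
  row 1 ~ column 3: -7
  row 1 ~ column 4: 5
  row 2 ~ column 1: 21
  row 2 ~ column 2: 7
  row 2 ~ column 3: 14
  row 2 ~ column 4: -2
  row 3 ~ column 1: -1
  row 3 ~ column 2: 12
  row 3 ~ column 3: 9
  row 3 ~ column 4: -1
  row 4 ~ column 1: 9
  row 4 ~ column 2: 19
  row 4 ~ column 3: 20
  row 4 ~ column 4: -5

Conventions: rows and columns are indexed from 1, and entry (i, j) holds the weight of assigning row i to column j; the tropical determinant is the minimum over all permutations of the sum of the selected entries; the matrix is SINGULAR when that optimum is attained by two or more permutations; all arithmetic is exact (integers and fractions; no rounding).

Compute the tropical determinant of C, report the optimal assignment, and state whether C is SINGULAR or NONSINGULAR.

σ = (1, 2, 3, 4): 1 + 7 + 9 + (-5) = 12
σ = (1, 2, 4, 3): 1 + 7 + (-1) + 20 = 27
σ = (1, 3, 2, 4): 1 + 14 + 12 + (-5) = 22
σ = (1, 3, 4, 2): 1 + 14 + (-1) + 19 = 33
σ = (1, 4, 2, 3): 1 + (-2) + 12 + 20 = 31
σ = (1, 4, 3, 2): 1 + (-2) + 9 + 19 = 27
σ = (2, 1, 3, 4): 7 + 21 + 9 + (-5) = 32
σ = (2, 1, 4, 3): 7 + 21 + (-1) + 20 = 47
σ = (2, 3, 1, 4): 7 + 14 + (-1) + (-5) = 15
σ = (2, 3, 4, 1): 7 + 14 + (-1) + 9 = 29
σ = (2, 4, 1, 3): 7 + (-2) + (-1) + 20 = 24
σ = (2, 4, 3, 1): 7 + (-2) + 9 + 9 = 23
σ = (3, 1, 2, 4): (-7) + 21 + 12 + (-5) = 21
σ = (3, 1, 4, 2): (-7) + 21 + (-1) + 19 = 32
σ = (3, 2, 1, 4): (-7) + 7 + (-1) + (-5) = -6
σ = (3, 2, 4, 1): (-7) + 7 + (-1) + 9 = 8
σ = (3, 4, 1, 2): (-7) + (-2) + (-1) + 19 = 9
σ = (3, 4, 2, 1): (-7) + (-2) + 12 + 9 = 12
σ = (4, 1, 2, 3): 5 + 21 + 12 + 20 = 58
σ = (4, 1, 3, 2): 5 + 21 + 9 + 19 = 54
σ = (4, 2, 1, 3): 5 + 7 + (-1) + 20 = 31
σ = (4, 2, 3, 1): 5 + 7 + 9 + 9 = 30
σ = (4, 3, 1, 2): 5 + 14 + (-1) + 19 = 37
σ = (4, 3, 2, 1): 5 + 14 + 12 + 9 = 40
Optimal value attained by: σ = (3, 2, 1, 4).
Answer: det⊕(C) = -6; verdict: NONSINGULAR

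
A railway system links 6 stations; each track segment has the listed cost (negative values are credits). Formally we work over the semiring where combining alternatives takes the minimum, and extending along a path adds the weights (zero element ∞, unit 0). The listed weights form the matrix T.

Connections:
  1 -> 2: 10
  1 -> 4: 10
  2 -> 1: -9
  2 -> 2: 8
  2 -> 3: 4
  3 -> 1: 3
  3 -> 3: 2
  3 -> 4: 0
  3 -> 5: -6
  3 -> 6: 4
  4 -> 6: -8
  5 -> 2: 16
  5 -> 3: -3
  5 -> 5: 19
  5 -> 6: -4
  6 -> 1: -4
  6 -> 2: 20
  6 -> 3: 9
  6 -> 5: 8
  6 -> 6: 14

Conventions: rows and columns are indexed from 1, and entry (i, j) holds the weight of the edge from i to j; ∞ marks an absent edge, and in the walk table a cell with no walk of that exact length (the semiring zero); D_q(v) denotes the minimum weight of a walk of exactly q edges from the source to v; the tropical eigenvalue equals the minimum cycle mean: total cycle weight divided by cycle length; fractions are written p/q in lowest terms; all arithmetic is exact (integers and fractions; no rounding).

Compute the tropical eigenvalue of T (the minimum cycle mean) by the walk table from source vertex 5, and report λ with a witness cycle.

q=0: [∞, ∞, ∞, ∞, 0, ∞]
q=1: [∞, 16, -3, ∞, 19, -4]
q=2: [-8, 16, -1, -3, -9, 1]
q=3: [-3, 2, -12, -1, -7, -13]
q=4: [-17, 7, -10, -12, -18, -11]
q=5: [-15, -7, -21, -10, -16, -22]
q=6: [-26, -5, -19, -21, -27, -20]
Optimal cycle mean attained by: cycle 3->5->3, total (-6) + (-3), length 2.
Answer: λ = -9/2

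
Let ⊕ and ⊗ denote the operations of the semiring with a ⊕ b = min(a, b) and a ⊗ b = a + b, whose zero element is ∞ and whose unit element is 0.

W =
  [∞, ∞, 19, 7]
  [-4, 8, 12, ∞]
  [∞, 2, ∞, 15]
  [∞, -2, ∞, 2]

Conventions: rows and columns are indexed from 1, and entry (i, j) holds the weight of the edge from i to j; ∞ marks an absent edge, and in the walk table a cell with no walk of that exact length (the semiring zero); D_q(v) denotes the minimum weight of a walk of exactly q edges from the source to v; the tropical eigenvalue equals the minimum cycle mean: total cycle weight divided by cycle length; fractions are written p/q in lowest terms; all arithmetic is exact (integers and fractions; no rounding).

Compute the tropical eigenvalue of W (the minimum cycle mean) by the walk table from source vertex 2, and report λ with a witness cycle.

q=0: [∞, 0, ∞, ∞]
q=1: [-4, 8, 12, ∞]
q=2: [4, 14, 15, 3]
q=3: [10, 1, 23, 5]
q=4: [-3, 3, 13, 7]
Optimal cycle mean attained by: cycle 1->4->2->1, total 7 + (-2) + (-4), length 3.
Answer: λ = 1/3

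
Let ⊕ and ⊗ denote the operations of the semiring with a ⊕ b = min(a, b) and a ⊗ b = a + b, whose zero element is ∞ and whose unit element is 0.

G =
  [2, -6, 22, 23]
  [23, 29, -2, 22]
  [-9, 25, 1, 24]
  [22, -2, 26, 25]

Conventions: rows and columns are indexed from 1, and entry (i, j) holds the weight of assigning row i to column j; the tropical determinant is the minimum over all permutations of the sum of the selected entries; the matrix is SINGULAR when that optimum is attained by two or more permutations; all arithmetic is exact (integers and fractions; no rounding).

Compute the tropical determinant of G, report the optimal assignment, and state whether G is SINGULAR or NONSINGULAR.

σ = (1, 2, 3, 4): 2 + 29 + 1 + 25 = 57
σ = (1, 2, 4, 3): 2 + 29 + 24 + 26 = 81
σ = (1, 3, 2, 4): 2 + (-2) + 25 + 25 = 50
σ = (1, 3, 4, 2): 2 + (-2) + 24 + (-2) = 22
σ = (1, 4, 2, 3): 2 + 22 + 25 + 26 = 75
σ = (1, 4, 3, 2): 2 + 22 + 1 + (-2) = 23
σ = (2, 1, 3, 4): (-6) + 23 + 1 + 25 = 43
σ = (2, 1, 4, 3): (-6) + 23 + 24 + 26 = 67
σ = (2, 3, 1, 4): (-6) + (-2) + (-9) + 25 = 8
σ = (2, 3, 4, 1): (-6) + (-2) + 24 + 22 = 38
σ = (2, 4, 1, 3): (-6) + 22 + (-9) + 26 = 33
σ = (2, 4, 3, 1): (-6) + 22 + 1 + 22 = 39
σ = (3, 1, 2, 4): 22 + 23 + 25 + 25 = 95
σ = (3, 1, 4, 2): 22 + 23 + 24 + (-2) = 67
σ = (3, 2, 1, 4): 22 + 29 + (-9) + 25 = 67
σ = (3, 2, 4, 1): 22 + 29 + 24 + 22 = 97
σ = (3, 4, 1, 2): 22 + 22 + (-9) + (-2) = 33
σ = (3, 4, 2, 1): 22 + 22 + 25 + 22 = 91
σ = (4, 1, 2, 3): 23 + 23 + 25 + 26 = 97
σ = (4, 1, 3, 2): 23 + 23 + 1 + (-2) = 45
σ = (4, 2, 1, 3): 23 + 29 + (-9) + 26 = 69
σ = (4, 2, 3, 1): 23 + 29 + 1 + 22 = 75
σ = (4, 3, 1, 2): 23 + (-2) + (-9) + (-2) = 10
σ = (4, 3, 2, 1): 23 + (-2) + 25 + 22 = 68
Optimal value attained by: σ = (2, 3, 1, 4).
Answer: det⊕(G) = 8; verdict: NONSINGULAR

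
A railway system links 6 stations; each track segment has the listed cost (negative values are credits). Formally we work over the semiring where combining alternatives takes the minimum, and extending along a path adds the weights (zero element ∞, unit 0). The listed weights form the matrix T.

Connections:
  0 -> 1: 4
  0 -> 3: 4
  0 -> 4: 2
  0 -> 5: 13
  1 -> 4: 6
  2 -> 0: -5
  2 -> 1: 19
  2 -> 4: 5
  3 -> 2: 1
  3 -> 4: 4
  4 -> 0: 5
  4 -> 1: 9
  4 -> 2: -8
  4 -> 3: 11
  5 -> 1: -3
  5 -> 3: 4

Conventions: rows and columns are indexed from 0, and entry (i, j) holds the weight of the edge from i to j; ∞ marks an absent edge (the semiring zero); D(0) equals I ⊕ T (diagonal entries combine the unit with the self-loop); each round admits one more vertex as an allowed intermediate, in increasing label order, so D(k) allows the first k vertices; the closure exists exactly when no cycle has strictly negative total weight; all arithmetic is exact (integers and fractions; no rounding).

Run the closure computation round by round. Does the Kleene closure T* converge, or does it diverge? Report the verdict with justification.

D(0):
  [0, 4, ∞, 4, 2, 13]
  [∞, 0, ∞, ∞, 6, ∞]
  [-5, 19, 0, ∞, 5, ∞]
  [∞, ∞, 1, 0, 4, ∞]
  [5, 9, -8, 11, 0, ∞]
  [∞, -3, ∞, 4, ∞, 0]
D(1):
  [0, 4, ∞, 4, 2, 13]
  [∞, 0, ∞, ∞, 6, ∞]
  [-5, -1, 0, -1, -3, 8]
  [∞, ∞, 1, 0, 4, ∞]
  [5, 9, -8, 9, 0, 18]
  [∞, -3, ∞, 4, ∞, 0]
D(2):
  [0, 4, ∞, 4, 2, 13]
  [∞, 0, ∞, ∞, 6, ∞]
  [-5, -1, 0, -1, -3, 8]
  [∞, ∞, 1, 0, 4, ∞]
  [5, 9, -8, 9, 0, 18]
  [∞, -3, ∞, 4, 3, 0]
Detection: at round 3, diagonal entry (4, 4) turns strictly negative.
Key observation: the cycle 4->2->0->1->4 has total weight (-8) + (-5) + 4 + 6, which is strictly negative.
Answer: DIVERGES — negative cycle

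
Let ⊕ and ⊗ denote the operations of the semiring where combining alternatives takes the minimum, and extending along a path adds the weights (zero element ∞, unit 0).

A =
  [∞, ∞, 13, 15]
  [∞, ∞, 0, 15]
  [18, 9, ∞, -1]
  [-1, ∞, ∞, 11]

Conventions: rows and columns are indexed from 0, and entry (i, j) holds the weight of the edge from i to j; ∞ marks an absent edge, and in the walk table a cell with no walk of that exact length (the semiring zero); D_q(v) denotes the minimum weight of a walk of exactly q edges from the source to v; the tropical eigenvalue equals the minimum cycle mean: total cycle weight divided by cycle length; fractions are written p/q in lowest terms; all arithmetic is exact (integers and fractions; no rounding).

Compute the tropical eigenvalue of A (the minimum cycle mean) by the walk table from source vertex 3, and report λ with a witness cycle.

q=0: [∞, ∞, ∞, 0]
q=1: [-1, ∞, ∞, 11]
q=2: [10, ∞, 12, 14]
q=3: [13, 21, 23, 11]
q=4: [10, 32, 21, 22]
Optimal cycle mean attained by: cycle 0->2->3->0, total 13 + (-1) + (-1), length 3.
Answer: λ = 11/3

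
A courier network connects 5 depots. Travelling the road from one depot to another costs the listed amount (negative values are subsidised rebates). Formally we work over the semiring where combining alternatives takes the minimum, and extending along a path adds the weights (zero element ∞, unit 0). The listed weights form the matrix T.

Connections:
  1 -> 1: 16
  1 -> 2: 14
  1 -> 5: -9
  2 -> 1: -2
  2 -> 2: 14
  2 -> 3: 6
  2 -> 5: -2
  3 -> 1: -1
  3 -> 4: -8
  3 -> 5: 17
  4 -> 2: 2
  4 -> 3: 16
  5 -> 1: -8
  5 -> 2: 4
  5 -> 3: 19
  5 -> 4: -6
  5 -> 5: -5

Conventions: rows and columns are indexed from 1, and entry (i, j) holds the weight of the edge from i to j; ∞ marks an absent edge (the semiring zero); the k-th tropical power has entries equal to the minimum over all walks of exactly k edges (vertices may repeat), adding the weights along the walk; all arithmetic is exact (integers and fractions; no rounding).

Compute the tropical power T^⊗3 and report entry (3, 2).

T^⊗2:
  [-17, -5, 10, -15, -14]
  [-10, 2, 17, -8, -11]
  [9, -6, 8, 11, -10]
  [0, 16, 8, 8, 0]
  [-13, -4, 10, -11, -17]
T^⊗3:
  [-22, -13, 1, -20, -26]
  [-19, -7, 8, -17, -19]
  [-18, -6, 0, -16, -15]
  [-8, 4, 19, -6, -9]
  [-25, -13, 2, -23, -22]
Key observation: the optimum is the walk 3->1->5->2, with weight (-1) + (-9) + 4 = -6.
Optimal value attained by: walk 3->1->5->2.
Answer: (T^⊗3)[3][2] = -6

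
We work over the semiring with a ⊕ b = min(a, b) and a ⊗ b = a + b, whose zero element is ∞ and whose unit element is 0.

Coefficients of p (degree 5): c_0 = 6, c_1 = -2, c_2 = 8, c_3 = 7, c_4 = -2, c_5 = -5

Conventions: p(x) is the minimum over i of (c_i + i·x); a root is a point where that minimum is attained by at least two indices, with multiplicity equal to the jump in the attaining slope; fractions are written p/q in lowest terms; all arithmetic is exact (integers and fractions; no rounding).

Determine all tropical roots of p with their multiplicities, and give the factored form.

hull edge (i=0, c=6) to (i=1, c=-2): slope -8, span 1
hull edge (i=1, c=-2) to (i=5, c=-5): slope -3/4, span 4
Factored form: p(x) = -5 ⊗ (x ⊕ 3/4) ⊗ (x ⊕ 3/4) ⊗ (x ⊕ 3/4) ⊗ (x ⊕ 3/4) ⊗ (x ⊕ 8)
Answer: roots = 3/4 (mult 4), 8 (mult 1)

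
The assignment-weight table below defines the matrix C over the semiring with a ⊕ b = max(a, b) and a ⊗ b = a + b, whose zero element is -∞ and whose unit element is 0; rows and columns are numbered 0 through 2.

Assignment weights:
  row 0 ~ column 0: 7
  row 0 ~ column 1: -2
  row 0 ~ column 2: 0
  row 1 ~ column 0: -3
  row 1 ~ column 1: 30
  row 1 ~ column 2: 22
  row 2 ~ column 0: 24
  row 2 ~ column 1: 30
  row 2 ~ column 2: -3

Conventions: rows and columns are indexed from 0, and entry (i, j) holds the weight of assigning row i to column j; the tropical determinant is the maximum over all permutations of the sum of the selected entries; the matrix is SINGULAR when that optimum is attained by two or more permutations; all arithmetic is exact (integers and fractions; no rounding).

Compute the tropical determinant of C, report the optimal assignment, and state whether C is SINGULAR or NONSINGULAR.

σ = (0, 1, 2): 7 + 30 + (-3) = 34
σ = (0, 2, 1): 7 + 22 + 30 = 59
σ = (1, 0, 2): (-2) + (-3) + (-3) = -8
σ = (1, 2, 0): (-2) + 22 + 24 = 44
σ = (2, 0, 1): 0 + (-3) + 30 = 27
σ = (2, 1, 0): 0 + 30 + 24 = 54
Optimal value attained by: σ = (0, 2, 1).
Answer: det⊕(C) = 59; verdict: NONSINGULAR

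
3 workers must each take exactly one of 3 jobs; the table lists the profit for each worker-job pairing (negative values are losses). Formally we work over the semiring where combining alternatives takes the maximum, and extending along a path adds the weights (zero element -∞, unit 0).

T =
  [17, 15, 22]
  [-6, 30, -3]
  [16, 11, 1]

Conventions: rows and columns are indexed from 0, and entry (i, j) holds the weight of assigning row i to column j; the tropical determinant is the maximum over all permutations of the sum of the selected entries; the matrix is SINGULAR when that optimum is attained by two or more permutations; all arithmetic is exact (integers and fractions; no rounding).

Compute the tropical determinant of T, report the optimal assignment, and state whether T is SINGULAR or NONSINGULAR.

σ = (0, 1, 2): 17 + 30 + 1 = 48
σ = (0, 2, 1): 17 + (-3) + 11 = 25
σ = (1, 0, 2): 15 + (-6) + 1 = 10
σ = (1, 2, 0): 15 + (-3) + 16 = 28
σ = (2, 0, 1): 22 + (-6) + 11 = 27
σ = (2, 1, 0): 22 + 30 + 16 = 68
Optimal value attained by: σ = (2, 1, 0).
Answer: det⊕(T) = 68; verdict: NONSINGULAR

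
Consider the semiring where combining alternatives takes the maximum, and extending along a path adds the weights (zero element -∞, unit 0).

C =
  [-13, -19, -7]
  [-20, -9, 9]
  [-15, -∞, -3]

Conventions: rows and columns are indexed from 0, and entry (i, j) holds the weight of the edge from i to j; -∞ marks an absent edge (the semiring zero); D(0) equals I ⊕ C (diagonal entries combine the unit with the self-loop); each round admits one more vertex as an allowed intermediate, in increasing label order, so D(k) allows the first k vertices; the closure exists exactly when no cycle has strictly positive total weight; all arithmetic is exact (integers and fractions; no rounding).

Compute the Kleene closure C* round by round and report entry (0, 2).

D(0):
  [0, -19, -7]
  [-20, 0, 9]
  [-15, -∞, 0]
D(1):
  [0, -19, -7]
  [-20, 0, 9]
  [-15, -34, 0]
D(2):
  [0, -19, -7]
  [-20, 0, 9]
  [-15, -34, 0]
D(3):
  [0, -19, -7]
  [-6, 0, 9]
  [-15, -34, 0]
Answer: C*[0][2] = -7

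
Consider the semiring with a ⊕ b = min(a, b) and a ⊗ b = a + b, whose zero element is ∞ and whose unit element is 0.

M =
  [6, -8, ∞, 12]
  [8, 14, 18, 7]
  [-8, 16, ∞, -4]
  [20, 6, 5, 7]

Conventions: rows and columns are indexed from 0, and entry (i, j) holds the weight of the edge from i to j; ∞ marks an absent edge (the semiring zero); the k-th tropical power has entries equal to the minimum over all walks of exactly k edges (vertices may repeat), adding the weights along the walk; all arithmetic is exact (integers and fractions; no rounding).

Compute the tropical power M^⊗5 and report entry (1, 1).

M^⊗2:
  [0, -2, 10, -1]
  [10, 0, 12, 14]
  [-2, -16, 1, 3]
  [-3, 12, 12, 1]
M^⊗3:
  [2, -8, 4, 5]
  [4, 2, 18, 7]
  [-8, -10, 2, -9]
  [3, -11, 6, 8]
M^⊗4:
  [-4, -6, 10, -1]
  [10, -4, 12, 9]
  [-6, -16, -4, -3]
  [-3, -5, 7, -4]
M^⊗5:
  [2, -12, 4, 1]
  [4, 2, 14, 3]
  [-12, -14, 2, -9]
  [-1, -11, 1, 2]
Key observation: the optimum is the walk 1->0->1->2->0->1, with weight 8 + (-8) + 18 + (-8) + (-8) = 2.
Optimal value attained by: walk 1->0->1->2->0->1.
Answer: (M^⊗5)[1][1] = 2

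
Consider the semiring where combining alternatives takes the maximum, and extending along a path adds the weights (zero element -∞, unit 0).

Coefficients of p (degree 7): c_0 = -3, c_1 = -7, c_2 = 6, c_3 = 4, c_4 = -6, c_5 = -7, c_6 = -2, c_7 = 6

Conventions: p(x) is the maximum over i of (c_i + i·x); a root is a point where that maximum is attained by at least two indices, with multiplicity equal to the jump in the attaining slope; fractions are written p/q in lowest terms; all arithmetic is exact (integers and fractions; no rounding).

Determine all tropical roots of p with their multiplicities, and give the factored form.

hull edge (i=0, c=-3) to (i=2, c=6): slope 9/2, span 2
hull edge (i=2, c=6) to (i=7, c=6): slope 0, span 5
Factored form: p(x) = 6 ⊗ (x ⊕ (-9/2)) ⊗ (x ⊕ (-9/2)) ⊗ (x ⊕ 0) ⊗ (x ⊕ 0) ⊗ (x ⊕ 0) ⊗ (x ⊕ 0) ⊗ (x ⊕ 0)
Answer: roots = -9/2 (mult 2), 0 (mult 5)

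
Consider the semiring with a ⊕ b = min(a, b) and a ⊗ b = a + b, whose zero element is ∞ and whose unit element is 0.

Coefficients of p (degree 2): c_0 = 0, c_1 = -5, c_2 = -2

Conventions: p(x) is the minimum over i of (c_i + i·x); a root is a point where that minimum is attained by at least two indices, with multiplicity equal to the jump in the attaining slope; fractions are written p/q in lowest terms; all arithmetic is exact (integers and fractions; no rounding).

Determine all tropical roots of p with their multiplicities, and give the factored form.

hull edge (i=0, c=0) to (i=1, c=-5): slope -5, span 1
hull edge (i=1, c=-5) to (i=2, c=-2): slope 3, span 1
Factored form: p(x) = -2 ⊗ (x ⊕ (-3)) ⊗ (x ⊕ 5)
Answer: roots = -3 (mult 1), 5 (mult 1)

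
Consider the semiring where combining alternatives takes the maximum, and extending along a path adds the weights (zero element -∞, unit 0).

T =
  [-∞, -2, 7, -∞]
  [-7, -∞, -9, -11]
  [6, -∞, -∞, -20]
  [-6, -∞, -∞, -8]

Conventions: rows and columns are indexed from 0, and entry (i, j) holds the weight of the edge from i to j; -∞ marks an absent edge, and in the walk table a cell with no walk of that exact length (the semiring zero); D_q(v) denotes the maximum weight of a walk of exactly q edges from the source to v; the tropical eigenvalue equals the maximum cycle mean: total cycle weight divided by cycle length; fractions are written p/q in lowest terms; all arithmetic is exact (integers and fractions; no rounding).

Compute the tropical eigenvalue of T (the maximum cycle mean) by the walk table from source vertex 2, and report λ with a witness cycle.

q=0: [-∞, -∞, 0, -∞]
q=1: [6, -∞, -∞, -20]
q=2: [-26, 4, 13, -28]
q=3: [19, -28, -5, -7]
q=4: [1, 17, 26, -15]
Optimal cycle mean attained by: cycle 0->2->0, total 7 + 6, length 2.
Answer: λ = 13/2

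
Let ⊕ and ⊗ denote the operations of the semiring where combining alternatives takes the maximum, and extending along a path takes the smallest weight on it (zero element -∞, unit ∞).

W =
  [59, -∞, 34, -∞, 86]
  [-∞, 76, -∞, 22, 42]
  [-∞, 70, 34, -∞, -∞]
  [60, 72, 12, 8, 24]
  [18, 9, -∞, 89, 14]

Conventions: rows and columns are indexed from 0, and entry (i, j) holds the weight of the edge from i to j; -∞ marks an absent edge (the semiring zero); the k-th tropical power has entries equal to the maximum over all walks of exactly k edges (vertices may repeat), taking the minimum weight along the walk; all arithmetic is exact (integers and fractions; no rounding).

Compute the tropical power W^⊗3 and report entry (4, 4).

W^⊗2:
  [59, 34, 34, 86, 59]
  [22, 76, 12, 42, 42]
  [-∞, 70, 34, 22, 42]
  [59, 72, 34, 24, 60]
  [60, 72, 18, 14, 24]
W^⊗3:
  [60, 72, 34, 59, 59]
  [42, 76, 22, 42, 42]
  [22, 70, 34, 42, 42]
  [59, 72, 34, 60, 59]
  [59, 72, 34, 24, 60]
Key observation: the optimum is the walk 4->3->0->4, with weight 89 min 60 min 86 = 60.
Optimal value attained by: walk 4->3->0->4.
Answer: (W^⊗3)[4][4] = 60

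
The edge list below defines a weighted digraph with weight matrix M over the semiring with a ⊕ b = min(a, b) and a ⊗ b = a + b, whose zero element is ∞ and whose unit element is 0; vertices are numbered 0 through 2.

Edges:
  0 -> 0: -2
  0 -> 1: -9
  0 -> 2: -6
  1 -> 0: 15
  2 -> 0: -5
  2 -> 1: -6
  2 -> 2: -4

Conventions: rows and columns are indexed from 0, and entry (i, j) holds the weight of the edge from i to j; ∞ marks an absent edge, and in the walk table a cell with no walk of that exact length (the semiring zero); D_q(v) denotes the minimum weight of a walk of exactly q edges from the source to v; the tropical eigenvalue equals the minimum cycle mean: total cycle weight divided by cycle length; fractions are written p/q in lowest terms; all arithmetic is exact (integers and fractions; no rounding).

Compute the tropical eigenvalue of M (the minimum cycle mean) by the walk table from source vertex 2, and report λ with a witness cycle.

q=0: [∞, ∞, 0]
q=1: [-5, -6, -4]
q=2: [-9, -14, -11]
q=3: [-16, -18, -15]
Optimal cycle mean attained by: cycle 0->2->0, total (-6) + (-5), length 2.
Answer: λ = -11/2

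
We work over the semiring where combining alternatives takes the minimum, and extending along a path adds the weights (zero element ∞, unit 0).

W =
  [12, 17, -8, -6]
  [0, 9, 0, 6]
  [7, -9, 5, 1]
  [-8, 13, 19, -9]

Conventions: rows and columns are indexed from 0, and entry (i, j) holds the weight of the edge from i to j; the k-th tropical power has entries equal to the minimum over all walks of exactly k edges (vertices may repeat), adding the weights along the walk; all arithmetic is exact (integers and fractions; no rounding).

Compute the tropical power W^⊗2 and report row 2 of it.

W^⊗2:
  [-14, -17, -3, -15]
  [-2, -9, -8, -6]
  [-9, -4, -9, -8]
  [-17, 4, -16, -18]
Answer: row 2 of W^⊗2 = [-9, -4, -9, -8]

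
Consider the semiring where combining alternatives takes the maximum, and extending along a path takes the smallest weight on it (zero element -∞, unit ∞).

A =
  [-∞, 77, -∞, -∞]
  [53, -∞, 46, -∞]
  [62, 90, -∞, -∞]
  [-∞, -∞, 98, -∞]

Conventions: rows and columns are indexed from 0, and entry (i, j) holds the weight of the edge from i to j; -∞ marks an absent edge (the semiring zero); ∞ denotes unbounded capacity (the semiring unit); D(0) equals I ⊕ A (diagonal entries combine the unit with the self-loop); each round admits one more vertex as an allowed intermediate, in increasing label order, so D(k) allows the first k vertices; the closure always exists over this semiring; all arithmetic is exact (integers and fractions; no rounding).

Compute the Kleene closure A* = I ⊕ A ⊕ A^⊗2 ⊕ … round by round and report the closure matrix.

D(0):
  [∞, 77, -∞, -∞]
  [53, ∞, 46, -∞]
  [62, 90, ∞, -∞]
  [-∞, -∞, 98, ∞]
D(1):
  [∞, 77, -∞, -∞]
  [53, ∞, 46, -∞]
  [62, 90, ∞, -∞]
  [-∞, -∞, 98, ∞]
D(2):
  [∞, 77, 46, -∞]
  [53, ∞, 46, -∞]
  [62, 90, ∞, -∞]
  [-∞, -∞, 98, ∞]
D(3):
  [∞, 77, 46, -∞]
  [53, ∞, 46, -∞]
  [62, 90, ∞, -∞]
  [62, 90, 98, ∞]
D(4):
  [∞, 77, 46, -∞]
  [53, ∞, 46, -∞]
  [62, 90, ∞, -∞]
  [62, 90, 98, ∞]
Answer: A* = [[∞, 77, 46, -∞], [53, ∞, 46, -∞], [62, 90, ∞, -∞], [62, 90, 98, ∞]]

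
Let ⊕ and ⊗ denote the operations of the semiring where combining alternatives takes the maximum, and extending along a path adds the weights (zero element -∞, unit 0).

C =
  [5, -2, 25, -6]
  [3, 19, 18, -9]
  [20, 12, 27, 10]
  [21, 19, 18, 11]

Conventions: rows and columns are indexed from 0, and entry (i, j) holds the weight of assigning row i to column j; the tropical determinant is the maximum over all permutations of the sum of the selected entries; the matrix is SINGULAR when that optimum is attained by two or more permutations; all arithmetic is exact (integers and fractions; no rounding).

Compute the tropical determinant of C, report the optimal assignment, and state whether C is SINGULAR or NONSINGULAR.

σ = (0, 1, 2, 3): 5 + 19 + 27 + 11 = 62
σ = (0, 1, 3, 2): 5 + 19 + 10 + 18 = 52
σ = (0, 2, 1, 3): 5 + 18 + 12 + 11 = 46
σ = (0, 2, 3, 1): 5 + 18 + 10 + 19 = 52
σ = (0, 3, 1, 2): 5 + (-9) + 12 + 18 = 26
σ = (0, 3, 2, 1): 5 + (-9) + 27 + 19 = 42
σ = (1, 0, 2, 3): (-2) + 3 + 27 + 11 = 39
σ = (1, 0, 3, 2): (-2) + 3 + 10 + 18 = 29
σ = (1, 2, 0, 3): (-2) + 18 + 20 + 11 = 47
σ = (1, 2, 3, 0): (-2) + 18 + 10 + 21 = 47
σ = (1, 3, 0, 2): (-2) + (-9) + 20 + 18 = 27
σ = (1, 3, 2, 0): (-2) + (-9) + 27 + 21 = 37
σ = (2, 0, 1, 3): 25 + 3 + 12 + 11 = 51
σ = (2, 0, 3, 1): 25 + 3 + 10 + 19 = 57
σ = (2, 1, 0, 3): 25 + 19 + 20 + 11 = 75
σ = (2, 1, 3, 0): 25 + 19 + 10 + 21 = 75
σ = (2, 3, 0, 1): 25 + (-9) + 20 + 19 = 55
σ = (2, 3, 1, 0): 25 + (-9) + 12 + 21 = 49
σ = (3, 0, 1, 2): (-6) + 3 + 12 + 18 = 27
σ = (3, 0, 2, 1): (-6) + 3 + 27 + 19 = 43
σ = (3, 1, 0, 2): (-6) + 19 + 20 + 18 = 51
σ = (3, 1, 2, 0): (-6) + 19 + 27 + 21 = 61
σ = (3, 2, 0, 1): (-6) + 18 + 20 + 19 = 51
σ = (3, 2, 1, 0): (-6) + 18 + 12 + 21 = 45
Optimal value attained by: σ = (2, 1, 0, 3).
Answer: det⊕(C) = 75; verdict: SINGULAR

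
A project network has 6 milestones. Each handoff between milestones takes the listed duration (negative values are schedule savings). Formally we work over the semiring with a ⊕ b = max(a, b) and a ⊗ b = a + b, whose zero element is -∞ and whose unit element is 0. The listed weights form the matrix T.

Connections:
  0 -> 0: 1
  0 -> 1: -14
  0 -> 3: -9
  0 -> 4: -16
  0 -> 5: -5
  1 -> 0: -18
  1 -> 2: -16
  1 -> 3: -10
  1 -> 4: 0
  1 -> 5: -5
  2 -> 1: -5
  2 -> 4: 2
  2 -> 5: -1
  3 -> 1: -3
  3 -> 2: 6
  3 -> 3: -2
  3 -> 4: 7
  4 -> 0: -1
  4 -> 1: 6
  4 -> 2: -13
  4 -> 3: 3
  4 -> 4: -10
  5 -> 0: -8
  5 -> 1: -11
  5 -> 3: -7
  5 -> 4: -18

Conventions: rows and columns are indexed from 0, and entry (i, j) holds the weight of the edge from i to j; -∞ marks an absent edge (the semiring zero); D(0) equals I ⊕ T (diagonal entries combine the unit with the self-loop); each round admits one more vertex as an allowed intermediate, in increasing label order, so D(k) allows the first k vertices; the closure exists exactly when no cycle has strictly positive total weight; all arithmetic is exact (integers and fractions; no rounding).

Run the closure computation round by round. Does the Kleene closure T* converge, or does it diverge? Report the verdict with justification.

Detection: at round 0, diagonal entry (0, 0) turns strictly positive.
Key observation: the cycle 0->0 has total weight 1, which is strictly positive.
Answer: DIVERGES — positive cycle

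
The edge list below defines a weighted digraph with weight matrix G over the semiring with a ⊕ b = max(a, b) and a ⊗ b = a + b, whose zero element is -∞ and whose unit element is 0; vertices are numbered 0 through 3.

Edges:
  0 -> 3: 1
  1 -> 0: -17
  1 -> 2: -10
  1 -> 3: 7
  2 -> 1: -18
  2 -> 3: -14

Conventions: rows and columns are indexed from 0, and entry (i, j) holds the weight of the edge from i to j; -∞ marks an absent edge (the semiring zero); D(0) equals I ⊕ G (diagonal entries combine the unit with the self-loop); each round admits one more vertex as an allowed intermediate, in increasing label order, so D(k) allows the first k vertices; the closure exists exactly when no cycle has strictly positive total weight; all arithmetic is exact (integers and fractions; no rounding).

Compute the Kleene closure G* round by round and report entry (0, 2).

D(0):
  [0, -∞, -∞, 1]
  [-17, 0, -10, 7]
  [-∞, -18, 0, -14]
  [-∞, -∞, -∞, 0]
D(1):
  [0, -∞, -∞, 1]
  [-17, 0, -10, 7]
  [-∞, -18, 0, -14]
  [-∞, -∞, -∞, 0]
D(2):
  [0, -∞, -∞, 1]
  [-17, 0, -10, 7]
  [-35, -18, 0, -11]
  [-∞, -∞, -∞, 0]
D(3):
  [0, -∞, -∞, 1]
  [-17, 0, -10, 7]
  [-35, -18, 0, -11]
  [-∞, -∞, -∞, 0]
D(4):
  [0, -∞, -∞, 1]
  [-17, 0, -10, 7]
  [-35, -18, 0, -11]
  [-∞, -∞, -∞, 0]
Answer: G*[0][2] = -∞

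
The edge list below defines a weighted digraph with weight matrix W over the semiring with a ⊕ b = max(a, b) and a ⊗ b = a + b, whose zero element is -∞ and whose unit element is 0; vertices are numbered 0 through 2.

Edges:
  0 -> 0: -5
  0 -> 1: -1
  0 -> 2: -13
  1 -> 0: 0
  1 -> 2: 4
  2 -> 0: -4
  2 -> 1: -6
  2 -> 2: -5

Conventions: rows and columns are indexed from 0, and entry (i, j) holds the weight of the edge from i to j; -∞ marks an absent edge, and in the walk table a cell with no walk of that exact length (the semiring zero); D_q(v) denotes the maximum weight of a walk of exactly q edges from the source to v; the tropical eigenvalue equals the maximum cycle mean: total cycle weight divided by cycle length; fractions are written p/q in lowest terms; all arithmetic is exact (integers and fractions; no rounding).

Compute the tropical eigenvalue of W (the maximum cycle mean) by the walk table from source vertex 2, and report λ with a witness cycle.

q=0: [-∞, -∞, 0]
q=1: [-4, -6, -5]
q=2: [-6, -5, -2]
q=3: [-5, -7, -1]
Optimal cycle mean attained by: cycle 0->1->2->0, total (-1) + 4 + (-4), length 3.
Answer: λ = -1/3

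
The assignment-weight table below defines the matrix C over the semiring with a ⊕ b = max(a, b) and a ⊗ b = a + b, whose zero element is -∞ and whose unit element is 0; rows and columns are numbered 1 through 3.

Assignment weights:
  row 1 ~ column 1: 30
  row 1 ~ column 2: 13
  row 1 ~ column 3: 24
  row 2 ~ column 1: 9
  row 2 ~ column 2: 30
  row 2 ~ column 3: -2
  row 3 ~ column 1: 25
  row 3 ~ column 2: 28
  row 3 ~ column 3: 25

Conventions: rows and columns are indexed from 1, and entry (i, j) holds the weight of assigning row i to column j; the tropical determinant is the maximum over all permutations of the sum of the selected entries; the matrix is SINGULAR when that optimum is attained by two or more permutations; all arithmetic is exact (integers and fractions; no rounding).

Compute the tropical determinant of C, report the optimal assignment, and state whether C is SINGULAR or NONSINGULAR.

σ = (1, 2, 3): 30 + 30 + 25 = 85
σ = (1, 3, 2): 30 + (-2) + 28 = 56
σ = (2, 1, 3): 13 + 9 + 25 = 47
σ = (2, 3, 1): 13 + (-2) + 25 = 36
σ = (3, 1, 2): 24 + 9 + 28 = 61
σ = (3, 2, 1): 24 + 30 + 25 = 79
Optimal value attained by: σ = (1, 2, 3).
Answer: det⊕(C) = 85; verdict: NONSINGULAR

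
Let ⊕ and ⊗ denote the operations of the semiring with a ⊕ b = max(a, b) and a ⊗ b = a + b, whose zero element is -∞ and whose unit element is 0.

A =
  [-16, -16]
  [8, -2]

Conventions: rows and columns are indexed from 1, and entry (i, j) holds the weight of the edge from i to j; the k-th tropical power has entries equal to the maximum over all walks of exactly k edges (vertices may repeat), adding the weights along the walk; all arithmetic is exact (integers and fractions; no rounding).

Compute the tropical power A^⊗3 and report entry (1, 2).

A^⊗2:
  [-8, -18]
  [6, -4]
A^⊗3:
  [-10, -20]
  [4, -6]
Key observation: the optimum is the walk 1->2->2->2, with weight (-16) + (-2) + (-2) = -20.
Optimal value attained by: walk 1->2->2->2.
Answer: (A^⊗3)[1][2] = -20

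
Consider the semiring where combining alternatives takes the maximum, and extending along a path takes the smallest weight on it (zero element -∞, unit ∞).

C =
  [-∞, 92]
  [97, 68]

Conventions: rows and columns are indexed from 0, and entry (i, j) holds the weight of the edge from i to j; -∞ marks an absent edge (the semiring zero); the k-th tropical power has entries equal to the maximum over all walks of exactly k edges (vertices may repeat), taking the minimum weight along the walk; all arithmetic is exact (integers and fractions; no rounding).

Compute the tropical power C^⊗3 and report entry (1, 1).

C^⊗2:
  [92, 68]
  [68, 92]
C^⊗3:
  [68, 92]
  [92, 68]
Key observation: the optimum is the walk 1->0->1->1, with weight 97 min 92 min 68 = 68.
Optimal value attained by: walk 1->0->1->1.
Answer: (C^⊗3)[1][1] = 68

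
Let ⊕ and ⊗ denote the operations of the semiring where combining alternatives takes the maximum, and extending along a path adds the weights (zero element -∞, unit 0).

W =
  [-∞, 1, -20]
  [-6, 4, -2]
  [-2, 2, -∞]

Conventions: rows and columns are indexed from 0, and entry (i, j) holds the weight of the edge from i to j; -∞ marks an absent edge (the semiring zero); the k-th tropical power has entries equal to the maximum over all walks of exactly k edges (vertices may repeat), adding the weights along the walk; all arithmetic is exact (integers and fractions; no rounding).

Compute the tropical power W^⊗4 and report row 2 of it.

W^⊗2:
  [-5, 5, -1]
  [-2, 8, 2]
  [-4, 6, 0]
W^⊗3:
  [-1, 9, 3]
  [2, 12, 6]
  [0, 10, 4]
W^⊗4:
  [3, 13, 7]
  [6, 16, 10]
  [4, 14, 8]
Answer: row 2 of W^⊗4 = [4, 14, 8]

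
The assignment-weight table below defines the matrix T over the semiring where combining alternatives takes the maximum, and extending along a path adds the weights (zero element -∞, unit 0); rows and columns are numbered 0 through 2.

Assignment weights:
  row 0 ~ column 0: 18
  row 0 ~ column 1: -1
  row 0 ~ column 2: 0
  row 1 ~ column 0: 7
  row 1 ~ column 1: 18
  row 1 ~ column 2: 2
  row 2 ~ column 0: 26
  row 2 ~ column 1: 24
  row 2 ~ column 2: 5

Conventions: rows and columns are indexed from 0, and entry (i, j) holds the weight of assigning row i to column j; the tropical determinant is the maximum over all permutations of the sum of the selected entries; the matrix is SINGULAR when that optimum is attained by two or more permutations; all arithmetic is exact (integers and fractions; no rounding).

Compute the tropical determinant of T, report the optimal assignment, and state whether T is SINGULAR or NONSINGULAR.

σ = (0, 1, 2): 18 + 18 + 5 = 41
σ = (0, 2, 1): 18 + 2 + 24 = 44
σ = (1, 0, 2): (-1) + 7 + 5 = 11
σ = (1, 2, 0): (-1) + 2 + 26 = 27
σ = (2, 0, 1): 0 + 7 + 24 = 31
σ = (2, 1, 0): 0 + 18 + 26 = 44
Optimal value attained by: σ = (0, 2, 1).
Answer: det⊕(T) = 44; verdict: SINGULAR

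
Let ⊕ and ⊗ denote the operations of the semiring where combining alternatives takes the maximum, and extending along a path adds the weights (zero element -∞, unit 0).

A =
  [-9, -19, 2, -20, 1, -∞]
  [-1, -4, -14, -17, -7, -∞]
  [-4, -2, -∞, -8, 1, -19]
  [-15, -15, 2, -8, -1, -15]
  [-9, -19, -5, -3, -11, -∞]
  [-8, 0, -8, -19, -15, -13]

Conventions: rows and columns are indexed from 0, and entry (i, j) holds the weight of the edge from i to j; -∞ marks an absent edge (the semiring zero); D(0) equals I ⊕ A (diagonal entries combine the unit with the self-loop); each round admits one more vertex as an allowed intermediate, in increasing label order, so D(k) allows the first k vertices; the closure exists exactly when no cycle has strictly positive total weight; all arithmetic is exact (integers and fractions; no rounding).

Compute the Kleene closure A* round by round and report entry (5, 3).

D(0):
  [0, -19, 2, -20, 1, -∞]
  [-1, 0, -14, -17, -7, -∞]
  [-4, -2, 0, -8, 1, -19]
  [-15, -15, 2, 0, -1, -15]
  [-9, -19, -5, -3, 0, -∞]
  [-8, 0, -8, -19, -15, 0]
D(1):
  [0, -19, 2, -20, 1, -∞]
  [-1, 0, 1, -17, 0, -∞]
  [-4, -2, 0, -8, 1, -19]
  [-15, -15, 2, 0, -1, -15]
  [-9, -19, -5, -3, 0, -∞]
  [-8, 0, -6, -19, -7, 0]
D(2):
  [0, -19, 2, -20, 1, -∞]
  [-1, 0, 1, -17, 0, -∞]
  [-3, -2, 0, -8, 1, -19]
  [-15, -15, 2, 0, -1, -15]
  [-9, -19, -5, -3, 0, -∞]
  [-1, 0, 1, -17, 0, 0]
D(3):
  [0, 0, 2, -6, 3, -17]
  [-1, 0, 1, -7, 2, -18]
  [-3, -2, 0, -8, 1, -19]
  [-1, 0, 2, 0, 3, -15]
  [-8, -7, -5, -3, 0, -24]
  [-1, 0, 1, -7, 2, 0]
D(4):
  [0, 0, 2, -6, 3, -17]
  [-1, 0, 1, -7, 2, -18]
  [-3, -2, 0, -8, 1, -19]
  [-1, 0, 2, 0, 3, -15]
  [-4, -3, -1, -3, 0, -18]
  [-1, 0, 1, -7, 2, 0]
D(5):
  [0, 0, 2, 0, 3, -15]
  [-1, 0, 1, -1, 2, -16]
  [-3, -2, 0, -2, 1, -17]
  [-1, 0, 2, 0, 3, -15]
  [-4, -3, -1, -3, 0, -18]
  [-1, 0, 1, -1, 2, 0]
D(6):
  [0, 0, 2, 0, 3, -15]
  [-1, 0, 1, -1, 2, -16]
  [-3, -2, 0, -2, 1, -17]
  [-1, 0, 2, 0, 3, -15]
  [-4, -3, -1, -3, 0, -18]
  [-1, 0, 1, -1, 2, 0]
Answer: A*[5][3] = -1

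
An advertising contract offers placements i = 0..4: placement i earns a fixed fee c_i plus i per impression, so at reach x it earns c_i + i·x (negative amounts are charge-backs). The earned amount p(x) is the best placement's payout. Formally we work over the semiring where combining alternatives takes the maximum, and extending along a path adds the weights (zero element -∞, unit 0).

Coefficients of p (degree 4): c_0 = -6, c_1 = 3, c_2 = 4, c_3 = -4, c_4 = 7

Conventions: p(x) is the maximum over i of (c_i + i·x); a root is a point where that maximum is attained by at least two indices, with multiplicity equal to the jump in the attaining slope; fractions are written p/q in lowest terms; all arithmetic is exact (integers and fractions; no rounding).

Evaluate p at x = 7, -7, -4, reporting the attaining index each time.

p(7) = max(-6+0·7=-6, 3+1·7=10, 4+2·7=18, -4+3·7=17, 7+4·7=35) = 35 (attained by i=4)
p(-7) = max(-6+0·(-7)=-6, 3+1·(-7)=-4, 4+2·(-7)=-10, -4+3·(-7)=-25, 7+4·(-7)=-21) = -4 (attained by i=1)
p(-4) = max(-6+0·(-4)=-6, 3+1·(-4)=-1, 4+2·(-4)=-4, -4+3·(-4)=-16, 7+4·(-4)=-9) = -1 (attained by i=1)
Answer: p(7) = 35; p(-7) = -4; p(-4) = -1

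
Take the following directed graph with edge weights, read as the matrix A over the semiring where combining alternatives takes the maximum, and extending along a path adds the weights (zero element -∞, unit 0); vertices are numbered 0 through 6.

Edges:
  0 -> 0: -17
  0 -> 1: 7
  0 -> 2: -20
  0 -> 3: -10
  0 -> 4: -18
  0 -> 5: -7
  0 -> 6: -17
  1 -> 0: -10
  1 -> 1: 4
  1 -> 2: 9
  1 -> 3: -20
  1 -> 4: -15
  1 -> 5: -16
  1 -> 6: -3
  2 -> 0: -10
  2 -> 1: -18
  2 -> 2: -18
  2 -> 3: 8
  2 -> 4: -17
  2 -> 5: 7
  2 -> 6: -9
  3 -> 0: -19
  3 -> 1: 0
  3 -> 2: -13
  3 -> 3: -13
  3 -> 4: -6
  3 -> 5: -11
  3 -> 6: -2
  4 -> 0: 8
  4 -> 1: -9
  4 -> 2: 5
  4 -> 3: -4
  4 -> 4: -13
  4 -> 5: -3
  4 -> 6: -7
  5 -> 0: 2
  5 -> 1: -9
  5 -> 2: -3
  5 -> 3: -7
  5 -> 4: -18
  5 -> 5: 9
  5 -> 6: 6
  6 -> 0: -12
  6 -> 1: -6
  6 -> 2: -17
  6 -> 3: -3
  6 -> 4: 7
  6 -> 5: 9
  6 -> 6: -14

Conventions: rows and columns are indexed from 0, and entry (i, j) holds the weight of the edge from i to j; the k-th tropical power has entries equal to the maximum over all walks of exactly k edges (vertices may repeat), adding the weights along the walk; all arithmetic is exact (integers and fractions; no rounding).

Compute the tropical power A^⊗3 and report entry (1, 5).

A^⊗2:
  [-3, 11, 16, -12, -8, 2, 4]
  [-1, 8, 13, 17, 4, 16, 1]
  [9, 8, 4, 0, 2, 16, 13]
  [2, 4, 9, -5, 5, 7, -3]
  [-1, 15, 0, 13, 0, 12, 3]
  [11, 9, 6, 5, 13, 18, 15]
  [15, 0, 12, 3, -6, 18, 15]
A^⊗3:
  [6, 15, 20, 24, 11, 23, 8]
  [18, 17, 17, 21, 11, 25, 22]
  [18, 16, 17, 12, 20, 25, 22]
  [13, 9, 13, 17, 4, 16, 13]
  [14, 19, 24, 8, 10, 21, 18]
  [21, 18, 18, 14, 22, 27, 24]
  [20, 22, 15, 20, 22, 27, 24]
Key observation: the optimum is the walk 1->2->5->5, with weight 9 + 7 + 9 = 25.
Optimal value attained by: walk 1->2->5->5.
Answer: (A^⊗3)[1][5] = 25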